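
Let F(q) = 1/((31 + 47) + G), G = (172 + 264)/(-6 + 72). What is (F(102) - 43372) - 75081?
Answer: -330720743/2792 ≈ -1.1845e+5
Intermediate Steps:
G = 218/33 (G = 436/66 = 436*(1/66) = 218/33 ≈ 6.6061)
F(q) = 33/2792 (F(q) = 1/((31 + 47) + 218/33) = 1/(78 + 218/33) = 1/(2792/33) = 33/2792)
(F(102) - 43372) - 75081 = (33/2792 - 43372) - 75081 = -121094591/2792 - 75081 = -330720743/2792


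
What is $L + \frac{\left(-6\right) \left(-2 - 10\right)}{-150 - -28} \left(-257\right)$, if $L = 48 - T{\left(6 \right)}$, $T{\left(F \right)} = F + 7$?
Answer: $\frac{11387}{61} \approx 186.67$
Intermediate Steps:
$T{\left(F \right)} = 7 + F$
$L = 35$ ($L = 48 - \left(7 + 6\right) = 48 - 13 = 35$)
$L + \frac{\left(-6\right) \left(-2 - 10\right)}{-150 - -28} \left(-257\right) = 35 + \frac{\left(-6\right) \left(-2 - 10\right)}{-150 - -28} \left(-257\right) = 35 + \frac{\left(-6\right) \left(-12\right)}{-150 + 28} \left(-257\right) = 35 + \frac{72}{-122} \left(-257\right) = 35 + 72 \left(- \frac{1}{122}\right) \left(-257\right) = 35 - - \frac{9252}{61} = 35 + \frac{9252}{61} = \frac{11387}{61}$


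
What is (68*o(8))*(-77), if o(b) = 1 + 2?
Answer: -15708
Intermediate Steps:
o(b) = 3
(68*o(8))*(-77) = (68*3)*(-77) = 204*(-77) = -15708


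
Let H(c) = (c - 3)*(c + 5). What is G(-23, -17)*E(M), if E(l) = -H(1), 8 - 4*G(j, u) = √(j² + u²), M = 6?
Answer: 24 - 3*√818 ≈ -61.802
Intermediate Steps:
G(j, u) = 2 - √(j² + u²)/4
H(c) = (-3 + c)*(5 + c)
E(l) = 12 (E(l) = -(-15 + 1² + 2*1) = -(-15 + 1 + 2) = -1*(-12) = 12)
G(-23, -17)*E(M) = (2 - √((-23)² + (-17)²)/4)*12 = (2 - √(529 + 289)/4)*12 = (2 - √818/4)*12 = 24 - 3*√818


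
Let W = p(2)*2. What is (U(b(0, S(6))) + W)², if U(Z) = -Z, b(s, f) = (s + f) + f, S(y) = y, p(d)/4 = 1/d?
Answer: 64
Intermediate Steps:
p(d) = 4/d
b(s, f) = s + 2*f (b(s, f) = (f + s) + f = s + 2*f)
W = 4 (W = (4/2)*2 = (4*(½))*2 = 2*2 = 4)
(U(b(0, S(6))) + W)² = (-(0 + 2*6) + 4)² = (-(0 + 12) + 4)² = (-1*12 + 4)² = (-12 + 4)² = (-8)² = 64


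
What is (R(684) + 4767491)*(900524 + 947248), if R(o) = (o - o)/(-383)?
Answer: 8809236380052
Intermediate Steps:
R(o) = 0 (R(o) = 0*(-1/383) = 0)
(R(684) + 4767491)*(900524 + 947248) = (0 + 4767491)*(900524 + 947248) = 4767491*1847772 = 8809236380052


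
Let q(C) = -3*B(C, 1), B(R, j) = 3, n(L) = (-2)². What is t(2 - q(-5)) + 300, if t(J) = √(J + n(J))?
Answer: 300 + √15 ≈ 303.87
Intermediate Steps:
n(L) = 4
q(C) = -9 (q(C) = -3*3 = -9)
t(J) = √(4 + J) (t(J) = √(J + 4) = √(4 + J))
t(2 - q(-5)) + 300 = √(4 + (2 - 1*(-9))) + 300 = √(4 + (2 + 9)) + 300 = √(4 + 11) + 300 = √15 + 300 = 300 + √15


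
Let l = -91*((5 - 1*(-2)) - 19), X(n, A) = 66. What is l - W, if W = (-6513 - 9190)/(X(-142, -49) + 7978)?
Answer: 8799751/8044 ≈ 1094.0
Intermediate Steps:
W = -15703/8044 (W = (-6513 - 9190)/(66 + 7978) = -15703/8044 ≈ -1.9521)
l = 1092 (l = -91*((5 + 2) - 19) = -91*(7 - 19) = -91*(-12) = 1092)
l - W = 1092 - 1*(-15703/8044) = 1092 + 15703/8044 = 8799751/8044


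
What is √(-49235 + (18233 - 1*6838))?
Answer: 4*I*√2365 ≈ 194.53*I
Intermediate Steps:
√(-49235 + (18233 - 1*6838)) = √(-49235 + (18233 - 6838)) = √(-49235 + 11395) = √(-37840) = 4*I*√2365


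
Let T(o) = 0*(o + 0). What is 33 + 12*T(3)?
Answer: 33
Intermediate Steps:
T(o) = 0 (T(o) = 0*o = 0)
33 + 12*T(3) = 33 + 12*0 = 33 + 0 = 33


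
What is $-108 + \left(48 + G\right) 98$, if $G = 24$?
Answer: $6948$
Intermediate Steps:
$-108 + \left(48 + G\right) 98 = -108 + \left(48 + 24\right) 98 = -108 + 72 \cdot 98 = -108 + 7056 = 6948$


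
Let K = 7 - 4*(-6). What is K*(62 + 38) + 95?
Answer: 3195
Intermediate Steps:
K = 31 (K = 7 + 24 = 31)
K*(62 + 38) + 95 = 31*(62 + 38) + 95 = 31*100 + 95 = 3100 + 95 = 3195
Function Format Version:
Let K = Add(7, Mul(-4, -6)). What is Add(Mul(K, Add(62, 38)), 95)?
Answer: 3195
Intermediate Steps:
K = 31 (K = Add(7, 24) = 31)
Add(Mul(K, Add(62, 38)), 95) = Add(Mul(31, Add(62, 38)), 95) = Add(Mul(31, 100), 95) = Add(3100, 95) = 3195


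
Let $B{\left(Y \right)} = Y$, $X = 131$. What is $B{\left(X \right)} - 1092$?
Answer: $-961$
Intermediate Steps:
$B{\left(X \right)} - 1092 = 131 - 1092 = -961$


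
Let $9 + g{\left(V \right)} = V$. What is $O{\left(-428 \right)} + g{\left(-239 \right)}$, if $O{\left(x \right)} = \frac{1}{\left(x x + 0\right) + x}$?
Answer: $- \frac{45323487}{182756} \approx -248.0$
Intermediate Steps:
$O{\left(x \right)} = \frac{1}{x + x^{2}}$ ($O{\left(x \right)} = \frac{1}{\left(x^{2} + 0\right) + x} = \frac{1}{x^{2} + x} = \frac{1}{x + x^{2}}$)
$g{\left(V \right)} = -9 + V$
$O{\left(-428 \right)} + g{\left(-239 \right)} = \frac{1}{\left(-428\right) \left(1 - 428\right)} - 248 = - \frac{1}{428 \left(-427\right)} - 248 = \left(- \frac{1}{428}\right) \left(- \frac{1}{427}\right) - 248 = \frac{1}{182756} - 248 = - \frac{45323487}{182756}$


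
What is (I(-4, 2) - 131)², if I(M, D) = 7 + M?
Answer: 16384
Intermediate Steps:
(I(-4, 2) - 131)² = ((7 - 4) - 131)² = (3 - 131)² = (-128)² = 16384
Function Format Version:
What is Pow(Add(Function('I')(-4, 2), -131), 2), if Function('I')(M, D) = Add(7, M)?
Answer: 16384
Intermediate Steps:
Pow(Add(Function('I')(-4, 2), -131), 2) = Pow(Add(Add(7, -4), -131), 2) = Pow(Add(3, -131), 2) = Pow(-128, 2) = 16384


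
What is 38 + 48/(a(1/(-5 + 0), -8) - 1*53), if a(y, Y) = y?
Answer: 4934/133 ≈ 37.098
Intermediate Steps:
38 + 48/(a(1/(-5 + 0), -8) - 1*53) = 38 + 48/(1/(-5 + 0) - 1*53) = 38 + 48/(1/(-5) - 53) = 38 + 48/(-1/5 - 53) = 38 + 48/(-266/5) = 38 + 48*(-5/266) = 38 - 120/133 = 4934/133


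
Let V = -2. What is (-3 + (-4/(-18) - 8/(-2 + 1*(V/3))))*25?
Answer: 50/9 ≈ 5.5556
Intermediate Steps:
(-3 + (-4/(-18) - 8/(-2 + 1*(V/3))))*25 = (-3 + (-4/(-18) - 8/(-2 + 1*(-2/3))))*25 = (-3 + (-4*(-1/18) - 8/(-2 + 1*(-2*⅓))))*25 = (-3 + (2/9 - 8/(-2 + 1*(-⅔))))*25 = (-3 + (2/9 - 8/(-2 - ⅔)))*25 = (-3 + (2/9 - 8/(-8/3)))*25 = (-3 + (2/9 - 8*(-3/8)))*25 = (-3 + (2/9 + 3))*25 = (-3 + 29/9)*25 = (2/9)*25 = 50/9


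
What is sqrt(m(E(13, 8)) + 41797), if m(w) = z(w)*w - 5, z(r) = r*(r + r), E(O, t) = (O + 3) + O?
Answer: sqrt(90570) ≈ 300.95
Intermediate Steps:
E(O, t) = 3 + 2*O (E(O, t) = (3 + O) + O = 3 + 2*O)
z(r) = 2*r**2 (z(r) = r*(2*r) = 2*r**2)
m(w) = -5 + 2*w**3 (m(w) = (2*w**2)*w - 5 = 2*w**3 - 5 = -5 + 2*w**3)
sqrt(m(E(13, 8)) + 41797) = sqrt((-5 + 2*(3 + 2*13)**3) + 41797) = sqrt((-5 + 2*(3 + 26)**3) + 41797) = sqrt((-5 + 2*29**3) + 41797) = sqrt((-5 + 2*24389) + 41797) = sqrt((-5 + 48778) + 41797) = sqrt(48773 + 41797) = sqrt(90570)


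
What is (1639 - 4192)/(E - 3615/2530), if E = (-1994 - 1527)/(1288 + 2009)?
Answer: 608446278/595051 ≈ 1022.5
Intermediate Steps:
E = -503/471 (E = -3521/3297 = -3521*1/3297 = -503/471 ≈ -1.0679)
(1639 - 4192)/(E - 3615/2530) = (1639 - 4192)/(-503/471 - 3615/2530) = -2553/(-503/471 - 3615*1/2530) = -2553/(-503/471 - 723/506) = -2553/(-595051/238326) = -2553*(-238326/595051) = 608446278/595051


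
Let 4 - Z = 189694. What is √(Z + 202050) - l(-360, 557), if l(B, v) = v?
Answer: -557 + 2*√3090 ≈ -445.82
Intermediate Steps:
Z = -189690 (Z = 4 - 1*189694 = 4 - 189694 = -189690)
√(Z + 202050) - l(-360, 557) = √(-189690 + 202050) - 1*557 = √12360 - 557 = 2*√3090 - 557 = -557 + 2*√3090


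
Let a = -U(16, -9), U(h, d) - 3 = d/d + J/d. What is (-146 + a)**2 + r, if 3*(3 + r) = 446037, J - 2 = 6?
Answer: 13843720/81 ≈ 1.7091e+5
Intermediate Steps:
J = 8 (J = 2 + 6 = 8)
r = 148676 (r = -3 + (1/3)*446037 = -3 + 148679 = 148676)
U(h, d) = 4 + 8/d (U(h, d) = 3 + (d/d + 8/d) = 3 + (1 + 8/d) = 4 + 8/d)
a = -28/9 (a = -(4 + 8/(-9)) = -(4 + 8*(-1/9)) = -(4 - 8/9) = -1*28/9 = -28/9 ≈ -3.1111)
(-146 + a)**2 + r = (-146 - 28/9)**2 + 148676 = (-1342/9)**2 + 148676 = 1800964/81 + 148676 = 13843720/81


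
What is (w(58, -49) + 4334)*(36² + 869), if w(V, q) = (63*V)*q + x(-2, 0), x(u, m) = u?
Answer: -378255810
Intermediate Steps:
w(V, q) = -2 + 63*V*q (w(V, q) = (63*V)*q - 2 = 63*V*q - 2 = -2 + 63*V*q)
(w(58, -49) + 4334)*(36² + 869) = ((-2 + 63*58*(-49)) + 4334)*(36² + 869) = ((-2 - 179046) + 4334)*(1296 + 869) = (-179048 + 4334)*2165 = -174714*2165 = -378255810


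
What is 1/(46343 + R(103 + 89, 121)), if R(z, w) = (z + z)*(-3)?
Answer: 1/45191 ≈ 2.2128e-5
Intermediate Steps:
R(z, w) = -6*z (R(z, w) = (2*z)*(-3) = -6*z)
1/(46343 + R(103 + 89, 121)) = 1/(46343 - 6*(103 + 89)) = 1/(46343 - 6*192) = 1/(46343 - 1152) = 1/45191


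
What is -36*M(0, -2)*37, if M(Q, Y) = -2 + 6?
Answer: -5328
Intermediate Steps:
M(Q, Y) = 4
-36*M(0, -2)*37 = -36*4*37 = -144*37 = -5328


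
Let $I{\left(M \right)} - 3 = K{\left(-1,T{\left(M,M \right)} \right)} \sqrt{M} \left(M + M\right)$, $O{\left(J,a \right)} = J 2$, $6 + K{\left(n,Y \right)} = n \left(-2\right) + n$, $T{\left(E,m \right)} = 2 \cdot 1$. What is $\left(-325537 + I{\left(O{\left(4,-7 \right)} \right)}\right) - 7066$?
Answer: $-332600 - 160 \sqrt{2} \approx -3.3283 \cdot 10^{5}$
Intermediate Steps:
$T{\left(E,m \right)} = 2$
$K{\left(n,Y \right)} = -6 - n$ ($K{\left(n,Y \right)} = -6 + \left(n \left(-2\right) + n\right) = -6 + \left(- 2 n + n\right) = -6 - n$)
$O{\left(J,a \right)} = 2 J$
$I{\left(M \right)} = 3 - 10 M^{\frac{3}{2}}$ ($I{\left(M \right)} = 3 + \left(-6 - -1\right) \sqrt{M} \left(M + M\right) = 3 + \left(-6 + 1\right) \sqrt{M} 2 M = 3 + - 5 \sqrt{M} 2 M = 3 - 10 M^{\frac{3}{2}}$)
$\left(-325537 + I{\left(O{\left(4,-7 \right)} \right)}\right) - 7066 = \left(-325537 + \left(3 - 10 \left(2 \cdot 4\right)^{\frac{3}{2}}\right)\right) - 7066 = \left(-325537 + \left(3 - 10 \cdot 8^{\frac{3}{2}}\right)\right) - 7066 = \left(-325537 + \left(3 - 10 \cdot 16 \sqrt{2}\right)\right) - 7066 = \left(-325537 + \left(3 - 160 \sqrt{2}\right)\right) - 7066 = \left(-325534 - 160 \sqrt{2}\right) - 7066 = -332600 - 160 \sqrt{2}$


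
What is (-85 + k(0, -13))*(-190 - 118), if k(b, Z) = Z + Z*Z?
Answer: -21868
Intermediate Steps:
k(b, Z) = Z + Z²
(-85 + k(0, -13))*(-190 - 118) = (-85 - 13*(1 - 13))*(-190 - 118) = (-85 - 13*(-12))*(-308) = (-85 + 156)*(-308) = 71*(-308) = -21868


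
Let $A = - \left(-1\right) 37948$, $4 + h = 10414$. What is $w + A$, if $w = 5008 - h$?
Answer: $32546$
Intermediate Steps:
$h = 10410$ ($h = -4 + 10414 = 10410$)
$w = -5402$ ($w = 5008 - 10410 = -5402$)
$A = 37948$ ($A = \left(-1\right) \left(-37948\right) = 37948$)
$w + A = -5402 + 37948 = 32546$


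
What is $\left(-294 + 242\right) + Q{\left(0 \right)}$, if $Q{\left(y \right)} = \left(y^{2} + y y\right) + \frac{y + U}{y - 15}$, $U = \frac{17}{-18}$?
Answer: $- \frac{14023}{270} \approx -51.937$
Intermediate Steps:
$U = - \frac{17}{18}$ ($U = 17 \left(- \frac{1}{18}\right) = - \frac{17}{18} \approx -0.94444$)
$Q{\left(y \right)} = 2 y^{2} + \frac{- \frac{17}{18} + y}{-15 + y}$ ($Q{\left(y \right)} = \left(y^{2} + y y\right) + \frac{y - \frac{17}{18}}{y - 15} = \left(y^{2} + y^{2}\right) + \frac{- \frac{17}{18} + y}{-15 + y} = 2 y^{2} + \frac{- \frac{17}{18} + y}{-15 + y}$)
$\left(-294 + 242\right) + Q{\left(0 \right)} = \left(-294 + 242\right) + \frac{- \frac{17}{18} + 0 - 30 \cdot 0^{2} + 2 \cdot 0^{3}}{-15 + 0} = -52 + \frac{- \frac{17}{18} + 0 - 0 + 2 \cdot 0}{-15} = -52 - \frac{- \frac{17}{18} + 0 + 0 + 0}{15} = -52 - - \frac{17}{270} = -52 + \frac{17}{270} = - \frac{14023}{270}$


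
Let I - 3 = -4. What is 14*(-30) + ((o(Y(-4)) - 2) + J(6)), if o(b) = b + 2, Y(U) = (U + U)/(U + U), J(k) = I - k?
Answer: -426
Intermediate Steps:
I = -1 (I = 3 - 4 = -1)
J(k) = -1 - k
Y(U) = 1 (Y(U) = (2*U)/((2*U)) = (2*U)*(1/(2*U)) = 1)
o(b) = 2 + b
14*(-30) + ((o(Y(-4)) - 2) + J(6)) = 14*(-30) + (((2 + 1) - 2) + (-1 - 1*6)) = -420 + ((3 - 2) + (-1 - 6)) = -420 + (1 - 7) = -420 - 6 = -426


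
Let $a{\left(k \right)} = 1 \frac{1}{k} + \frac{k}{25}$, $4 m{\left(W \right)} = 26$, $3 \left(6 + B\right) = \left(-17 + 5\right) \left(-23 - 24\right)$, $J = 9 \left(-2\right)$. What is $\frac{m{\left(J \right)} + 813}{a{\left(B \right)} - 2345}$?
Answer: $- \frac{3728725}{10636601} \approx -0.35056$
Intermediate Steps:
$J = -18$
$B = 182$ ($B = -6 + \frac{\left(-17 + 5\right) \left(-23 - 24\right)}{3} = -6 + \frac{\left(-12\right) \left(-47\right)}{3} = -6 + \frac{1}{3} \cdot 564 = -6 + 188 = 182$)
$m{\left(W \right)} = \frac{13}{2}$ ($m{\left(W \right)} = \frac{1}{4} \cdot 26 = \frac{13}{2}$)
$a{\left(k \right)} = \frac{1}{k} + \frac{k}{25}$ ($a{\left(k \right)} = \frac{1}{k} + k \frac{1}{25} = \frac{1}{k} + \frac{k}{25}$)
$\frac{m{\left(J \right)} + 813}{a{\left(B \right)} - 2345} = \frac{\frac{13}{2} + 813}{\left(\frac{1}{182} + \frac{1}{25} \cdot 182\right) - 2345} = \frac{1639}{2 \left(\left(\frac{1}{182} + \frac{182}{25}\right) - 2345\right)} = \frac{1639}{2 \left(\frac{33149}{4550} - 2345\right)} = \frac{1639}{2 \left(- \frac{10636601}{4550}\right)} = \frac{1639}{2} \left(- \frac{4550}{10636601}\right) = - \frac{3728725}{10636601}$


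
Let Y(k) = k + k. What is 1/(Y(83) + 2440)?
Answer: 1/2606 ≈ 0.00038373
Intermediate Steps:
Y(k) = 2*k
1/(Y(83) + 2440) = 1/(2*83 + 2440) = 1/(166 + 2440) = 1/2606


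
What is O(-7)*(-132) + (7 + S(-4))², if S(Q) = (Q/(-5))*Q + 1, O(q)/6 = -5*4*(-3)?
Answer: -1187424/25 ≈ -47497.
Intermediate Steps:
O(q) = 360 (O(q) = 6*(-5*4*(-3)) = 6*(-20*(-3)) = 6*60 = 360)
S(Q) = 1 - Q²/5 (S(Q) = (Q*(-⅕))*Q + 1 = (-Q/5)*Q + 1 = -Q²/5 + 1 = 1 - Q²/5)
O(-7)*(-132) + (7 + S(-4))² = 360*(-132) + (7 + (1 - ⅕*(-4)²))² = -47520 + (7 + (1 - ⅕*16))² = -47520 + (7 + (1 - 16/5))² = -47520 + (7 - 11/5)² = -47520 + (24/5)² = -47520 + 576/25 = -1187424/25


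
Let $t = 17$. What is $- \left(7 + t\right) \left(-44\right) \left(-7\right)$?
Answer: $-7392$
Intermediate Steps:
$- \left(7 + t\right) \left(-44\right) \left(-7\right) = - \left(7 + 17\right) \left(-44\right) \left(-7\right) = - 24 \left(-44\right) \left(-7\right) = - \left(-1056\right) \left(-7\right) = \left(-1\right) 7392 = -7392$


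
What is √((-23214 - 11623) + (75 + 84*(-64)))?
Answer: I*√40138 ≈ 200.34*I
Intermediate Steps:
√((-23214 - 11623) + (75 + 84*(-64))) = √(-34837 + (75 - 5376)) = √(-34837 - 5301) = √(-40138) = I*√40138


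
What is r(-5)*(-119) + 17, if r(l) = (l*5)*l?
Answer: -14858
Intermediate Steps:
r(l) = 5*l² (r(l) = (5*l)*l = 5*l²)
r(-5)*(-119) + 17 = (5*(-5)²)*(-119) + 17 = (5*25)*(-119) + 17 = 125*(-119) + 17 = -14875 + 17 = -14858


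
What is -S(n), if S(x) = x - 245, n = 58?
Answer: 187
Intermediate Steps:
S(x) = -245 + x
-S(n) = -(-245 + 58) = -1*(-187) = 187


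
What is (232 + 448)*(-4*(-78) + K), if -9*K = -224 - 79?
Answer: 705160/3 ≈ 2.3505e+5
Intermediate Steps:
K = 101/3 (K = -(-224 - 79)/9 = -⅑*(-303) = 101/3 ≈ 33.667)
(232 + 448)*(-4*(-78) + K) = (232 + 448)*(-4*(-78) + 101/3) = 680*(312 + 101/3) = 680*(1037/3) = 705160/3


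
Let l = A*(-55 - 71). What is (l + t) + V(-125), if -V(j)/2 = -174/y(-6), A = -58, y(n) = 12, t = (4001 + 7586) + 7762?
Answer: 26686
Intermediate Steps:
t = 19349 (t = 11587 + 7762 = 19349)
l = 7308 (l = -58*(-55 - 71) = -58*(-126) = 7308)
V(j) = 29 (V(j) = -(-348)/12 = -2*(-29/2) = 29)
(l + t) + V(-125) = (7308 + 19349) + 29 = 26657 + 29 = 26686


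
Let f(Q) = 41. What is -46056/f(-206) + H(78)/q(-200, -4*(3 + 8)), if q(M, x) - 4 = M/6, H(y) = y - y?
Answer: -46056/41 ≈ -1123.3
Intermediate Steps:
H(y) = 0
q(M, x) = 4 + M/6
-46056/f(-206) + H(78)/q(-200, -4*(3 + 8)) = -46056/41 + 0/(4 + (⅙)*(-200)) = -46056*1/41 + 0/(4 - 100/3) = -46056/41 + 0/(-88/3) = -46056/41 + 0*(-3/88) = -46056/41 + 0 = -46056/41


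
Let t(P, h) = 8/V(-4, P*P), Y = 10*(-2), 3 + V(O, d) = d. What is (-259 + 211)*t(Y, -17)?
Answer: -384/397 ≈ -0.96725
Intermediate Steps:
V(O, d) = -3 + d
Y = -20
t(P, h) = 8/(-3 + P²) (t(P, h) = 8/(-3 + P*P) = 8/(-3 + P²))
(-259 + 211)*t(Y, -17) = (-259 + 211)*(8/(-3 + (-20)²)) = -384/(-3 + 400) = -384/397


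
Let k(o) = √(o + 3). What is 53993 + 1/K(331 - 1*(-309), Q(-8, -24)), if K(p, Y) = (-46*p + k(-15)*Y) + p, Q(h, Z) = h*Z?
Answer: 38895693287/720384 - I*√3/2161152 ≈ 53993.0 - 8.0145e-7*I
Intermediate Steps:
Q(h, Z) = Z*h
k(o) = √(3 + o)
K(p, Y) = -45*p + 2*I*Y*√3 (K(p, Y) = (-46*p + √(3 - 15)*Y) + p = (-46*p + √(-12)*Y) + p = (-46*p + (2*I*√3)*Y) + p = (-46*p + 2*I*Y*√3) + p = -45*p + 2*I*Y*√3)
53993 + 1/K(331 - 1*(-309), Q(-8, -24)) = 53993 + 1/(-45*(331 - 1*(-309)) + 2*I*(-24*(-8))*√3) = 53993 + 1/(-45*(331 + 309) + 2*I*192*√3) = 53993 + 1/(-45*640 + 384*I*√3) = 53993 + 1/(-28800 + 384*I*√3)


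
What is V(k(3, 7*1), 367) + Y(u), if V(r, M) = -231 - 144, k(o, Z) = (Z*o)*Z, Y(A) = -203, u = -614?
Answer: -578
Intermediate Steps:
k(o, Z) = o*Z²
V(r, M) = -375
V(k(3, 7*1), 367) + Y(u) = -375 - 203 = -578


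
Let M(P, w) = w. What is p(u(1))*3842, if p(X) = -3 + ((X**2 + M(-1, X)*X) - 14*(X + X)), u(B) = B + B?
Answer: -195942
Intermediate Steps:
u(B) = 2*B
p(X) = -3 - 28*X + 2*X**2 (p(X) = -3 + ((X**2 + X*X) - 14*(X + X)) = -3 + ((X**2 + X**2) - 28*X) = -3 + (2*X**2 - 28*X) = -3 + (-28*X + 2*X**2) = -3 - 28*X + 2*X**2)
p(u(1))*3842 = (-3 - 56 + 2*(2*1)**2)*3842 = (-3 - 28*2 + 2*2**2)*3842 = (-3 - 56 + 2*4)*3842 = (-3 - 56 + 8)*3842 = -51*3842 = -195942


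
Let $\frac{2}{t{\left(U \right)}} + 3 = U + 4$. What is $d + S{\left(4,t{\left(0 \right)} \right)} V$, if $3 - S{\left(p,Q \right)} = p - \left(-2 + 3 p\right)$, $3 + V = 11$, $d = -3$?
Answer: $69$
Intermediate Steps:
$V = 8$ ($V = -3 + 11 = 8$)
$t{\left(U \right)} = \frac{2}{1 + U}$ ($t{\left(U \right)} = \frac{2}{-3 + \left(U + 4\right)} = \frac{2}{-3 + \left(4 + U\right)} = \frac{2}{1 + U}$)
$S{\left(p,Q \right)} = 1 + 2 p$ ($S{\left(p,Q \right)} = 3 - \left(p - \left(-2 + 3 p\right)\right) = 3 - \left(2 - 2 p\right) = 3 + \left(-2 + 2 p\right) = 1 + 2 p$)
$d + S{\left(4,t{\left(0 \right)} \right)} V = -3 + \left(1 + 2 \cdot 4\right) 8 = -3 + \left(1 + 8\right) 8 = -3 + 9 \cdot 8 = -3 + 72 = 69$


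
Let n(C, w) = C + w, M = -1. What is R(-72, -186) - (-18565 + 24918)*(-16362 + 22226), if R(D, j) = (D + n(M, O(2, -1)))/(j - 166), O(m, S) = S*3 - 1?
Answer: -1192127737/32 ≈ -3.7254e+7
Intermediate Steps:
O(m, S) = -1 + 3*S (O(m, S) = 3*S - 1 = -1 + 3*S)
R(D, j) = (-5 + D)/(-166 + j) (R(D, j) = (D + (-1 + (-1 + 3*(-1))))/(j - 166) = (D + (-1 + (-1 - 3)))/(-166 + j) = (D + (-1 - 4))/(-166 + j) = (D - 5)/(-166 + j) = (-5 + D)/(-166 + j))
R(-72, -186) - (-18565 + 24918)*(-16362 + 22226) = (-5 - 72)/(-166 - 186) - (-18565 + 24918)*(-16362 + 22226) = -77/(-352) - 6353*5864 = -1/352*(-77) - 1*37253992 = 7/32 - 37253992 = -1192127737/32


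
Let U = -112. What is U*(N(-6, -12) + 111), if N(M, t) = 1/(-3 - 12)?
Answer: -186368/15 ≈ -12425.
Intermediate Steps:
N(M, t) = -1/15 (N(M, t) = 1/(-15) = -1/15)
U*(N(-6, -12) + 111) = -112*(-1/15 + 111) = -112*1664/15 = -186368/15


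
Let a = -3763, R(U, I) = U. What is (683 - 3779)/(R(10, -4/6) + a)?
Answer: 344/417 ≈ 0.82494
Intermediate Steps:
(683 - 3779)/(R(10, -4/6) + a) = (683 - 3779)/(10 - 3763) = -3096/(-3753) = -3096*(-1/3753) = 344/417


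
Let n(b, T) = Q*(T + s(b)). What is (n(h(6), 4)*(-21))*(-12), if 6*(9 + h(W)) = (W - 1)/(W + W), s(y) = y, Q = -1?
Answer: 2485/2 ≈ 1242.5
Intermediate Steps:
h(W) = -9 + (-1 + W)/(12*W) (h(W) = -9 + ((W - 1)/(W + W))/6 = -9 + ((-1 + W)/((2*W)))/6 = -9 + ((-1 + W)*(1/(2*W)))/6 = -9 + ((-1 + W)/(2*W))/6 = -9 + (-1 + W)/(12*W))
n(b, T) = -T - b (n(b, T) = -(T + b) = -T - b)
(n(h(6), 4)*(-21))*(-12) = ((-1*4 - (-1 - 107*6)/(12*6))*(-21))*(-12) = ((-4 - (-1 - 642)/(12*6))*(-21))*(-12) = ((-4 - (-643)/(12*6))*(-21))*(-12) = ((-4 - 1*(-643/72))*(-21))*(-12) = ((-4 + 643/72)*(-21))*(-12) = ((355/72)*(-21))*(-12) = -2485/24*(-12) = 2485/2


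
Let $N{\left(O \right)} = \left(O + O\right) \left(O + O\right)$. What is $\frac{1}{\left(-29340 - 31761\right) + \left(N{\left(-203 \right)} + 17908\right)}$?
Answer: $\frac{1}{121643} \approx 8.2208 \cdot 10^{-6}$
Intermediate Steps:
$N{\left(O \right)} = 4 O^{2}$ ($N{\left(O \right)} = 2 O 2 O = 4 O^{2}$)
$\frac{1}{\left(-29340 - 31761\right) + \left(N{\left(-203 \right)} + 17908\right)} = \frac{1}{\left(-29340 - 31761\right) + \left(4 \left(-203\right)^{2} + 17908\right)} = \frac{1}{-61101 + \left(4 \cdot 41209 + 17908\right)} = \frac{1}{-61101 + \left(164836 + 17908\right)} = \frac{1}{-61101 + 182744} = \frac{1}{121643}$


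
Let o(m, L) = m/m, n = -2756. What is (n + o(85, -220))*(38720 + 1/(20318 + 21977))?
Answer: -902351982951/8459 ≈ -1.0667e+8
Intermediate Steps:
o(m, L) = 1
(n + o(85, -220))*(38720 + 1/(20318 + 21977)) = (-2756 + 1)*(38720 + 1/(20318 + 21977)) = -2755*(38720 + 1/42295) = -2755*1637662401/42295 = -902351982951/8459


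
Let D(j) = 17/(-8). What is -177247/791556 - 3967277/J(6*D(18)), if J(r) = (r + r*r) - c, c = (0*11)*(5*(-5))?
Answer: -16748525156417/632453244 ≈ -26482.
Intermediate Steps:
D(j) = -17/8 (D(j) = 17*(-⅛) = -17/8)
c = 0 (c = 0*(-25) = 0)
J(r) = r + r² (J(r) = (r + r*r) - 1*0 = (r + r²) + 0 = r + r²)
-177247/791556 - 3967277/J(6*D(18)) = -177247/791556 - 3967277*(-4/(51*(1 + 6*(-17/8)))) = -177247*1/791556 - 3967277*(-4/(51*(1 - 51/4))) = -177247/791556 - 3967277/((-51/4*(-47/4))) = -177247/791556 - 3967277/2397/16 = -177247/791556 - 3967277*16/2397 = -177247/791556 - 63476432/2397 = -16748525156417/632453244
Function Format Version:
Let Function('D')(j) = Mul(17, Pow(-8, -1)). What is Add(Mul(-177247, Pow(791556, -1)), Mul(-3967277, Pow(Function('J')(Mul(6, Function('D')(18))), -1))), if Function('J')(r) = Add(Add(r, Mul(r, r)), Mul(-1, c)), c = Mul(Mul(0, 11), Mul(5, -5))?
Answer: Rational(-16748525156417, 632453244) ≈ -26482.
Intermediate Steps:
Function('D')(j) = Rational(-17, 8) (Function('D')(j) = Mul(17, Rational(-1, 8)) = Rational(-17, 8))
c = 0 (c = Mul(0, -25) = 0)
Function('J')(r) = Add(r, Pow(r, 2)) (Function('J')(r) = Add(Add(r, Mul(r, r)), Mul(-1, 0)) = Add(Add(r, Pow(r, 2)), 0) = Add(r, Pow(r, 2)))
Add(Mul(-177247, Pow(791556, -1)), Mul(-3967277, Pow(Function('J')(Mul(6, Function('D')(18))), -1))) = Add(Mul(-177247, Pow(791556, -1)), Mul(-3967277, Pow(Mul(Mul(6, Rational(-17, 8)), Add(1, Mul(6, Rational(-17, 8)))), -1))) = Add(Mul(-177247, Rational(1, 791556)), Mul(-3967277, Pow(Mul(Rational(-51, 4), Add(1, Rational(-51, 4))), -1))) = Add(Rational(-177247, 791556), Mul(-3967277, Pow(Mul(Rational(-51, 4), Rational(-47, 4)), -1))) = Add(Rational(-177247, 791556), Mul(-3967277, Pow(Rational(2397, 16), -1))) = Add(Rational(-177247, 791556), Mul(-3967277, Rational(16, 2397))) = Add(Rational(-177247, 791556), Rational(-63476432, 2397)) = Rational(-16748525156417, 632453244)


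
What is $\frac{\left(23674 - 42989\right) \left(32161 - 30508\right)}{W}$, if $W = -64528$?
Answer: $\frac{31927695}{64528} \approx 494.79$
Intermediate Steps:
$\frac{\left(23674 - 42989\right) \left(32161 - 30508\right)}{W} = \frac{\left(23674 - 42989\right) \left(32161 - 30508\right)}{-64528} = \left(-19315\right) 1653 \left(- \frac{1}{64528}\right) = \left(-31927695\right) \left(- \frac{1}{64528}\right) = \frac{31927695}{64528}$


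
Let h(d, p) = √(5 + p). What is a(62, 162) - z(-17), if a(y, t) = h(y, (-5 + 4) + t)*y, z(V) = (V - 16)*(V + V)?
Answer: -1122 + 62*√166 ≈ -323.19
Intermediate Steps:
z(V) = 2*V*(-16 + V) (z(V) = (-16 + V)*(2*V) = 2*V*(-16 + V))
a(y, t) = y*√(4 + t) (a(y, t) = √(5 + ((-5 + 4) + t))*y = √(5 + (-1 + t))*y = √(4 + t)*y = y*√(4 + t))
a(62, 162) - z(-17) = 62*√(4 + 162) - 2*(-17)*(-16 - 17) = 62*√166 - 2*(-17)*(-33) = 62*√166 - 1*1122 = 62*√166 - 1122 = -1122 + 62*√166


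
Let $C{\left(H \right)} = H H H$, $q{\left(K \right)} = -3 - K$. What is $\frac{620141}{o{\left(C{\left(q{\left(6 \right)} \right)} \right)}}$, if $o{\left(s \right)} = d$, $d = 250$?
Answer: $\frac{620141}{250} \approx 2480.6$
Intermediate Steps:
$C{\left(H \right)} = H^{3}$ ($C{\left(H \right)} = H^{2} H = H^{3}$)
$o{\left(s \right)} = 250$
$\frac{620141}{o{\left(C{\left(q{\left(6 \right)} \right)} \right)}} = \frac{620141}{250}$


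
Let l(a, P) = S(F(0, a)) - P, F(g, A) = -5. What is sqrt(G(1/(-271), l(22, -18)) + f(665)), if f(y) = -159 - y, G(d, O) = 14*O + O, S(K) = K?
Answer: I*sqrt(629) ≈ 25.08*I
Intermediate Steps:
l(a, P) = -5 - P
G(d, O) = 15*O
sqrt(G(1/(-271), l(22, -18)) + f(665)) = sqrt(15*(-5 - 1*(-18)) + (-159 - 1*665)) = sqrt(15*(-5 + 18) + (-159 - 665)) = sqrt(15*13 - 824) = sqrt(195 - 824) = sqrt(-629) = I*sqrt(629)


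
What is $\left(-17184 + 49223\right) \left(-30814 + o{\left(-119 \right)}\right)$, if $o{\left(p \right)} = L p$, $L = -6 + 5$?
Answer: $-983437105$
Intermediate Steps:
$L = -1$
$o{\left(p \right)} = - p$
$\left(-17184 + 49223\right) \left(-30814 + o{\left(-119 \right)}\right) = \left(-17184 + 49223\right) \left(-30814 - -119\right) = 32039 \left(-30814 + 119\right) = 32039 \left(-30695\right) = -983437105$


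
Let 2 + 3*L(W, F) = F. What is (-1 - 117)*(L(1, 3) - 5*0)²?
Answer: -118/9 ≈ -13.111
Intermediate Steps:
L(W, F) = -⅔ + F/3
(-1 - 117)*(L(1, 3) - 5*0)² = (-1 - 117)*((-⅔ + (⅓)*3) - 5*0)² = -118*((-⅔ + 1) + 0)² = -118*(⅓ + 0)² = -118*(⅓)² = -118*⅑ = -118/9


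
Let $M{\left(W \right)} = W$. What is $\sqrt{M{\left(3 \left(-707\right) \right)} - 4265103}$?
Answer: $6 i \sqrt{118534} \approx 2065.7 i$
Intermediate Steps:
$\sqrt{M{\left(3 \left(-707\right) \right)} - 4265103} = \sqrt{3 \left(-707\right) - 4265103} = \sqrt{-2121 - 4265103} = \sqrt{-4267224} = 6 i \sqrt{118534}$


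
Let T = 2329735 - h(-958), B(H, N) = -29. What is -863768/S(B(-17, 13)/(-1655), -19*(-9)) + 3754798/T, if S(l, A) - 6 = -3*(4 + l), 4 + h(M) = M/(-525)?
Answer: 1748502455459664830/12251913074289 ≈ 1.4271e+5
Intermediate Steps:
h(M) = -4 - M/525 (h(M) = -4 + M/(-525) = -4 + M*(-1/525) = -4 - M/525)
S(l, A) = -6 - 3*l (S(l, A) = 6 - 3*(4 + l) = 6 + (-12 - 3*l) = -6 - 3*l)
T = 1223112017/525 (T = 2329735 - (-4 - 1/525*(-958)) = 2329735 - (-4 + 958/525) = 2329735 - 1*(-1142/525) = 2329735 + 1142/525 = 1223112017/525 ≈ 2.3297e+6)
-863768/S(B(-17, 13)/(-1655), -19*(-9)) + 3754798/T = -863768/(-6 - (-87)/(-1655)) + 3754798/(1223112017/525) = -863768/(-6 - (-87)*(-1)/1655) + 3754798*(525/1223112017) = -863768/(-6 - 3*29/1655) + 1971268950/1223112017 = -863768/(-6 - 87/1655) + 1971268950/1223112017 = -863768/(-10017/1655) + 1971268950/1223112017 = -863768*(-1655/10017) + 1971268950/1223112017 = 1429536040/10017 + 1971268950/1223112017 = 1748502455459664830/12251913074289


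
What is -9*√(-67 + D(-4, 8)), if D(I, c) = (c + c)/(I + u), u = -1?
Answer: -27*I*√195/5 ≈ -75.407*I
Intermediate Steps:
D(I, c) = 2*c/(-1 + I) (D(I, c) = (c + c)/(I - 1) = (2*c)/(-1 + I) = 2*c/(-1 + I))
-9*√(-67 + D(-4, 8)) = -9*√(-67 + 2*8/(-1 - 4)) = -9*√(-67 + 2*8/(-5)) = -9*√(-67 + 2*8*(-⅕)) = -9*√(-67 - 16/5) = -27*I*√195/5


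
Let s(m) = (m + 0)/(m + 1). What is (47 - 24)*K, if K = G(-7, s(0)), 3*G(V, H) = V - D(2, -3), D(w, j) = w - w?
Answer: -161/3 ≈ -53.667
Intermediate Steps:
D(w, j) = 0
s(m) = m/(1 + m)
G(V, H) = V/3 (G(V, H) = (V - 1*0)/3 = (V + 0)/3 = V/3)
K = -7/3 (K = (1/3)*(-7) = -7/3 ≈ -2.3333)
(47 - 24)*K = (47 - 24)*(-7/3) = 23*(-7/3) = -161/3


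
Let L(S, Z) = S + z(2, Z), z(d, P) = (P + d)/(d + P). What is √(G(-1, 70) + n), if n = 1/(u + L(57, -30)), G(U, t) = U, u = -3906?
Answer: I*√3702738/1924 ≈ 1.0001*I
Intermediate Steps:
z(d, P) = 1 (z(d, P) = (P + d)/(P + d) = 1)
L(S, Z) = 1 + S (L(S, Z) = S + 1 = 1 + S)
n = -1/3848 (n = 1/(-3906 + (1 + 57)) = 1/(-3906 + 58) = 1/(-3848) = -1/3848 ≈ -0.00025988)
√(G(-1, 70) + n) = √(-1 - 1/3848) = √(-3849/3848) = I*√3702738/1924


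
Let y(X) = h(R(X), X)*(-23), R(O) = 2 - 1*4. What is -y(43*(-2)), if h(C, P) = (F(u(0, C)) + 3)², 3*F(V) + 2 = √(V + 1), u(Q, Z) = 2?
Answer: 1196/9 + 322*√3/9 ≈ 194.86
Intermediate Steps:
R(O) = -2 (R(O) = 2 - 4 = -2)
F(V) = -⅔ + √(1 + V)/3 (F(V) = -⅔ + √(V + 1)/3 = -⅔ + √(1 + V)/3)
h(C, P) = (7/3 + √3/3)² (h(C, P) = ((-⅔ + √(1 + 2)/3) + 3)² = ((-⅔ + √3/3) + 3)² = (7/3 + √3/3)²)
y(X) = -23*(7 + √3)²/9 (y(X) = ((7 + √3)²/9)*(-23) = -23*(7 + √3)²/9)
-y(43*(-2)) = -(-1196/9 - 322*√3/9) = 1196/9 + 322*√3/9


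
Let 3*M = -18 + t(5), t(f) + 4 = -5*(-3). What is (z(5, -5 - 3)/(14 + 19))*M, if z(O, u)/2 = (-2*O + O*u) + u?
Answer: 812/99 ≈ 8.2020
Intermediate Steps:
t(f) = 11 (t(f) = -4 - 5*(-3) = -4 + 15 = 11)
z(O, u) = -4*O + 2*u + 2*O*u (z(O, u) = 2*((-2*O + O*u) + u) = 2*(u - 2*O + O*u) = -4*O + 2*u + 2*O*u)
M = -7/3 (M = (-18 + 11)/3 = (⅓)*(-7) = -7/3 ≈ -2.3333)
(z(5, -5 - 3)/(14 + 19))*M = ((-4*5 + 2*(-5 - 3) + 2*5*(-5 - 3))/(14 + 19))*(-7/3) = ((-20 + 2*(-8) + 2*5*(-8))/33)*(-7/3) = ((-20 - 16 - 80)/33)*(-7/3) = ((1/33)*(-116))*(-7/3) = -116/33*(-7/3) = 812/99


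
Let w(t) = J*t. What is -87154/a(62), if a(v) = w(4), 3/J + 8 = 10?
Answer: -43577/3 ≈ -14526.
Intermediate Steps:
J = 3/2 (J = 3/(-8 + 10) = 3/2 ≈ 1.5000)
w(t) = 3*t/2
a(v) = 6 (a(v) = (3/2)*4 = 6)
-87154/a(62) = -87154/6 = -87154*1/6 = -43577/3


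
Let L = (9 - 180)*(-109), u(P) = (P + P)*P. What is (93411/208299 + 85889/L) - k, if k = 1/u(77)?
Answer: 14528401933/2873276406 ≈ 5.0564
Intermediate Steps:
u(P) = 2*P² (u(P) = (2*P)*P = 2*P²)
L = 18639 (L = -171*(-109) = 18639)
k = 1/11858 (k = 1/(2*77²) = 1/(2*5929) = 1/11858 ≈ 8.4331e-5)
(93411/208299 + 85889/L) - k = (93411/208299 + 85889/18639) - 1*1/11858 = (93411*(1/208299) + 85889*(1/18639)) - 1/11858 = (31137/69433 + 85889/18639) - 1/11858 = 60035720/11873043 - 1/11858 = 14528401933/2873276406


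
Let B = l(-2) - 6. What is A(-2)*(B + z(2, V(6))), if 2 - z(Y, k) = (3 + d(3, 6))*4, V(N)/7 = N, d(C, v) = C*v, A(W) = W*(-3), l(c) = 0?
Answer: -528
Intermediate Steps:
A(W) = -3*W
V(N) = 7*N
z(Y, k) = -82 (z(Y, k) = 2 - (3 + 3*6)*4 = 2 - (3 + 18)*4 = 2 - 21*4 = 2 - 1*84 = 2 - 84 = -82)
B = -6 (B = 0 - 6 = -6)
A(-2)*(B + z(2, V(6))) = (-3*(-2))*(-6 - 82) = 6*(-88) = -528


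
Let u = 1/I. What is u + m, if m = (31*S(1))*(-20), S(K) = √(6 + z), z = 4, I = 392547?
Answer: 1/392547 - 620*√10 ≈ -1960.6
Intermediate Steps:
S(K) = √10 (S(K) = √(6 + 4) = √10)
u = 1/392547 ≈ 2.5475e-6
m = -620*√10 (m = (31*√10)*(-20) = -620*√10 ≈ -1960.6)
u + m = 1/392547 - 620*√10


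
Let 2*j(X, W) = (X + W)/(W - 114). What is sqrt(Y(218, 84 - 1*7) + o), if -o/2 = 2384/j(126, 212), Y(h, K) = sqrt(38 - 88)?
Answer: sqrt(-467264 + 845*I*sqrt(2))/13 ≈ 0.067238 + 52.582*I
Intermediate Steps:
Y(h, K) = 5*I*sqrt(2) (Y(h, K) = sqrt(-50) = 5*I*sqrt(2))
j(X, W) = (W + X)/(2*(-114 + W)) (j(X, W) = ((X + W)/(W - 114))/2 = ((W + X)/(-114 + W))/2 = (W + X)/(2*(-114 + W)))
o = -467264/169 (o = -4768/((212 + 126)/(2*(-114 + 212))) = -4768/((1/2)*338/98) = -4768/((1/2)*(1/98)*338) = -4768/169/98 = -4768*98/169 = -2*233632/169 = -467264/169 ≈ -2764.9)
sqrt(Y(218, 84 - 1*7) + o) = sqrt(5*I*sqrt(2) - 467264/169) = sqrt(-467264/169 + 5*I*sqrt(2))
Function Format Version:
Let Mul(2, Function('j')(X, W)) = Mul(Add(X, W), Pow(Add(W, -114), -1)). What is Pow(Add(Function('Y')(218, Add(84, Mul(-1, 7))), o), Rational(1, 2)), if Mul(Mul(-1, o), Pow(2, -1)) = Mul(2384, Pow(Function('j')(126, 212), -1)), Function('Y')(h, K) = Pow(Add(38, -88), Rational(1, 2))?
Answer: Mul(Rational(1, 13), Pow(Add(-467264, Mul(845, I, Pow(2, Rational(1, 2)))), Rational(1, 2))) ≈ Add(0.067238, Mul(52.582, I))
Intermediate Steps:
Function('Y')(h, K) = Mul(5, I, Pow(2, Rational(1, 2))) (Function('Y')(h, K) = Pow(-50, Rational(1, 2)) = Mul(5, I, Pow(2, Rational(1, 2))))
Function('j')(X, W) = Mul(Rational(1, 2), Pow(Add(-114, W), -1), Add(W, X)) (Function('j')(X, W) = Mul(Rational(1, 2), Mul(Add(X, W), Pow(Add(W, -114), -1))) = Mul(Rational(1, 2), Mul(Add(W, X), Pow(Add(-114, W), -1))) = Mul(Rational(1, 2), Mul(Pow(Add(-114, W), -1), Add(W, X))) = Mul(Rational(1, 2), Pow(Add(-114, W), -1), Add(W, X)))
o = Rational(-467264, 169) (o = Mul(-2, Mul(2384, Pow(Mul(Rational(1, 2), Pow(Add(-114, 212), -1), Add(212, 126)), -1))) = Mul(-2, Mul(2384, Pow(Mul(Rational(1, 2), Pow(98, -1), 338), -1))) = Mul(-2, Mul(2384, Pow(Mul(Rational(1, 2), Rational(1, 98), 338), -1))) = Mul(-2, Mul(2384, Pow(Rational(169, 98), -1))) = Mul(-2, Mul(2384, Rational(98, 169))) = Mul(-2, Rational(233632, 169)) = Rational(-467264, 169) ≈ -2764.9)
Pow(Add(Function('Y')(218, Add(84, Mul(-1, 7))), o), Rational(1, 2)) = Pow(Add(Mul(5, I, Pow(2, Rational(1, 2))), Rational(-467264, 169)), Rational(1, 2)) = Pow(Add(Rational(-467264, 169), Mul(5, I, Pow(2, Rational(1, 2)))), Rational(1, 2))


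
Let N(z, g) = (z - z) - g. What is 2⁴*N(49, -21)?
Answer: 336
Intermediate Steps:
N(z, g) = -g (N(z, g) = 0 - g = -g)
2⁴*N(49, -21) = 2⁴*(-1*(-21)) = 16*21 = 336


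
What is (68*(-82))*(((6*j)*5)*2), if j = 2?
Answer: -669120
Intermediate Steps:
(68*(-82))*(((6*j)*5)*2) = (68*(-82))*(((6*2)*5)*2) = -5576*12*5*2 = -334560*2 = -5576*120 = -669120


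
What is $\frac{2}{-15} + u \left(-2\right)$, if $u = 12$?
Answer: $- \frac{362}{15} \approx -24.133$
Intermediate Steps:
$\frac{2}{-15} + u \left(-2\right) = \frac{2}{-15} + 12 \left(-2\right) = 2 \left(- \frac{1}{15}\right) - 24 = - \frac{2}{15} - 24 = - \frac{362}{15}$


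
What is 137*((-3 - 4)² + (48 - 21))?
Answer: 10412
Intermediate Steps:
137*((-3 - 4)² + (48 - 21)) = 137*((-7)² + 27) = 137*(49 + 27) = 137*76 = 10412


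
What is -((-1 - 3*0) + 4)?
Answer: -3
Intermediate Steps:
-((-1 - 3*0) + 4) = -((-1 + 0) + 4) = -(-1 + 4) = -1*3 = -3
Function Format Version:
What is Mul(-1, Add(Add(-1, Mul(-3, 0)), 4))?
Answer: -3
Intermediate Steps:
Mul(-1, Add(Add(-1, Mul(-3, 0)), 4)) = Mul(-1, Add(Add(-1, 0), 4)) = Mul(-1, Add(-1, 4)) = Mul(-1, 3) = -3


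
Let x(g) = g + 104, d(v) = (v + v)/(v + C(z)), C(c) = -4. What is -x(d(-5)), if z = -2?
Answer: -946/9 ≈ -105.11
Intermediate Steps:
d(v) = 2*v/(-4 + v) (d(v) = (v + v)/(v - 4) = (2*v)/(-4 + v) = 2*v/(-4 + v))
x(g) = 104 + g
-x(d(-5)) = -(104 + 2*(-5)/(-4 - 5)) = -(104 + 2*(-5)/(-9)) = -(104 + 2*(-5)*(-⅑)) = -(104 + 10/9) = -1*946/9 = -946/9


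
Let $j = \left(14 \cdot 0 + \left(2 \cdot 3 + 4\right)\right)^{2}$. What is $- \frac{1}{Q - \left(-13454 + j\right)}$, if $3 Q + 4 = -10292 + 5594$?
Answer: $- \frac{3}{35360} \approx -8.4842 \cdot 10^{-5}$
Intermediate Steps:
$Q = - \frac{4702}{3}$ ($Q = - \frac{4}{3} + \frac{-10292 + 5594}{3} = - \frac{4}{3} + \frac{1}{3} \left(-4698\right) = - \frac{4}{3} - 1566 = - \frac{4702}{3} \approx -1567.3$)
$j = 100$ ($j = \left(0 + \left(6 + 4\right)\right)^{2} = \left(0 + 10\right)^{2} = 10^{2} = 100$)
$- \frac{1}{Q - \left(-13454 + j\right)} = - \frac{1}{- \frac{4702}{3} + \left(13454 - 100\right)} = - \frac{1}{- \frac{4702}{3} + 13354} = - \frac{1}{\frac{35360}{3}} = \left(-1\right) \frac{3}{35360} = - \frac{3}{35360}$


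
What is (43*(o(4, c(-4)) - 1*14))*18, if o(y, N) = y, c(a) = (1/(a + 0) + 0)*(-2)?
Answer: -7740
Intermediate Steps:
c(a) = -2/a (c(a) = (1/a + 0)*(-2) = -2/a)
(43*(o(4, c(-4)) - 1*14))*18 = (43*(4 - 1*14))*18 = (43*(4 - 14))*18 = (43*(-10))*18 = -430*18 = -7740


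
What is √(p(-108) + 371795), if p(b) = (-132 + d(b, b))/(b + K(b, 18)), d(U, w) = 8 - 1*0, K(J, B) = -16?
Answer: 2*√92949 ≈ 609.75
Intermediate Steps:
d(U, w) = 8 (d(U, w) = 8 + 0 = 8)
p(b) = -124/(-16 + b) (p(b) = (-132 + 8)/(b - 16) = -124/(-16 + b))
√(p(-108) + 371795) = √(-124/(-16 - 108) + 371795) = √(-124/(-124) + 371795) = √(-124*(-1/124) + 371795) = √(1 + 371795) = √371796 = 2*√92949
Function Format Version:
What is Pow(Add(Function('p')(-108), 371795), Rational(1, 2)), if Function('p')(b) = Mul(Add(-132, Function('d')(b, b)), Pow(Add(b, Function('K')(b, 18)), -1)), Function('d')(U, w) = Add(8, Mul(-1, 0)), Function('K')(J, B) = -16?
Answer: Mul(2, Pow(92949, Rational(1, 2))) ≈ 609.75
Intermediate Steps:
Function('d')(U, w) = 8 (Function('d')(U, w) = Add(8, 0) = 8)
Function('p')(b) = Mul(-124, Pow(Add(-16, b), -1)) (Function('p')(b) = Mul(Add(-132, 8), Pow(Add(b, -16), -1)) = Mul(-124, Pow(Add(-16, b), -1)))
Pow(Add(Function('p')(-108), 371795), Rational(1, 2)) = Pow(Add(Mul(-124, Pow(Add(-16, -108), -1)), 371795), Rational(1, 2)) = Pow(Add(Mul(-124, Pow(-124, -1)), 371795), Rational(1, 2)) = Pow(Add(Mul(-124, Rational(-1, 124)), 371795), Rational(1, 2)) = Pow(Add(1, 371795), Rational(1, 2)) = Pow(371796, Rational(1, 2)) = Mul(2, Pow(92949, Rational(1, 2)))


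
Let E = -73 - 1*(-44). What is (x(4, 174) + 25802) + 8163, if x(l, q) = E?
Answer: 33936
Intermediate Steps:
E = -29 (E = -73 + 44 = -29)
x(l, q) = -29
(x(4, 174) + 25802) + 8163 = (-29 + 25802) + 8163 = 25773 + 8163 = 33936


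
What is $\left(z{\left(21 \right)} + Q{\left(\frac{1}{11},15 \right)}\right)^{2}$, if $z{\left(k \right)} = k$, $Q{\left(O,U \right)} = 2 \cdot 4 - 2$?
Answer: $729$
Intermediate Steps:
$Q{\left(O,U \right)} = 6$ ($Q{\left(O,U \right)} = 8 - 2 = 6$)
$\left(z{\left(21 \right)} + Q{\left(\frac{1}{11},15 \right)}\right)^{2} = \left(21 + 6\right)^{2} = 27^{2} = 729$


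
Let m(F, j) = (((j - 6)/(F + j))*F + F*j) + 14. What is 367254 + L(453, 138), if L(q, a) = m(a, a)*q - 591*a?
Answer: 8948868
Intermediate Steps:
m(F, j) = 14 + F*j + F*(-6 + j)/(F + j) (m(F, j) = (((-6 + j)/(F + j))*F + F*j) + 14 = (F*(-6 + j)/(F + j) + F*j) + 14 = (F*j + F*(-6 + j)/(F + j)) + 14 = 14 + F*j + F*(-6 + j)/(F + j))
L(q, a) = -591*a + q*(a² + 2*a³ + 22*a)/(2*a) (L(q, a) = ((8*a + 14*a + a*a + a*a² + a*a²)/(a + a))*q - 591*a = ((8*a + 14*a + a² + a³ + a³)/((2*a)))*q - 591*a = ((1/(2*a))*(a² + 2*a³ + 22*a))*q - 591*a = ((a² + 2*a³ + 22*a)/(2*a))*q - 591*a = q*(a² + 2*a³ + 22*a)/(2*a) - 591*a = -591*a + q*(a² + 2*a³ + 22*a)/(2*a))
367254 + L(453, 138) = 367254 + (-591*138 + (½)*453*(22 + 138 + 2*138²)) = 367254 + (-81558 + (½)*453*(22 + 138 + 2*19044)) = 367254 + (-81558 + (½)*453*(22 + 138 + 38088)) = 367254 + (-81558 + (½)*453*38248) = 367254 + (-81558 + 8663172) = 367254 + 8581614 = 8948868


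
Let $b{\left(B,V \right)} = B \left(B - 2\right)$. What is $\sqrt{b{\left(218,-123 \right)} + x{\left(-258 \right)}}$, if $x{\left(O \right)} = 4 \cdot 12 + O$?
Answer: $\sqrt{46878} \approx 216.51$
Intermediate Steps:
$x{\left(O \right)} = 48 + O$
$b{\left(B,V \right)} = B \left(-2 + B\right)$
$\sqrt{b{\left(218,-123 \right)} + x{\left(-258 \right)}} = \sqrt{218 \left(-2 + 218\right) + \left(48 - 258\right)} = \sqrt{218 \cdot 216 - 210} = \sqrt{47088 - 210} = \sqrt{46878}$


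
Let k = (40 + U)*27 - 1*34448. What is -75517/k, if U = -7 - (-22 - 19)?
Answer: 75517/32450 ≈ 2.3272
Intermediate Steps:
U = 34 (U = -7 - 1*(-41) = -7 + 41 = 34)
k = -32450 (k = (40 + 34)*27 - 1*34448 = 74*27 - 34448 = 1998 - 34448 = -32450)
-75517/k = -75517/(-32450) = -75517*(-1/32450) = 75517/32450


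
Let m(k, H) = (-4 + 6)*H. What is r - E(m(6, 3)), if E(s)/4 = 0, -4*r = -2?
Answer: ½ ≈ 0.50000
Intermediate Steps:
r = ½ (r = -¼*(-2) = ½ ≈ 0.50000)
m(k, H) = 2*H
E(s) = 0 (E(s) = 4*0 = 0)
r - E(m(6, 3)) = ½ - 1*0 = ½ + 0 = ½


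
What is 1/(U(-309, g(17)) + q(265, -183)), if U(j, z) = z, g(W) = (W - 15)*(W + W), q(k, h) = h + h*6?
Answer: -1/1213 ≈ -0.00082440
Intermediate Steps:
q(k, h) = 7*h (q(k, h) = h + 6*h = 7*h)
g(W) = 2*W*(-15 + W) (g(W) = (-15 + W)*(2*W) = 2*W*(-15 + W))
1/(U(-309, g(17)) + q(265, -183)) = 1/(2*17*(-15 + 17) + 7*(-183)) = 1/(2*17*2 - 1281) = 1/(68 - 1281) = 1/(-1213) = -1/1213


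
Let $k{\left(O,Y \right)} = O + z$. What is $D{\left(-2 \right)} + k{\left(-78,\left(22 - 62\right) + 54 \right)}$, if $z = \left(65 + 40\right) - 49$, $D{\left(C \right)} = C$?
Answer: $-24$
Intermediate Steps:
$z = 56$ ($z = 105 - 49 = 56$)
$k{\left(O,Y \right)} = 56 + O$ ($k{\left(O,Y \right)} = O + 56 = 56 + O$)
$D{\left(-2 \right)} + k{\left(-78,\left(22 - 62\right) + 54 \right)} = -2 + \left(56 - 78\right) = -2 - 22 = -24$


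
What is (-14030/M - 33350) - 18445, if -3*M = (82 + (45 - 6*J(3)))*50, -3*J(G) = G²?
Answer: -37547166/725 ≈ -51789.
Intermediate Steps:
J(G) = -G²/3
M = -7250/3 (M = -(82 + (45 - 6*(-⅓*3²)))*50/3 = -(82 + (45 - 6*(-⅓*9)))*50/3 = -(82 + (45 - 6*(-3)))*50/3 = -(82 + (45 - 1*(-18)))*50/3 = -(82 + (45 + 18))*50/3 = -(82 + 63)*50/3 = -145*50/3 = -⅓*7250 = -7250/3 ≈ -2416.7)
(-14030/M - 33350) - 18445 = (-14030/(-7250/3) - 33350) - 18445 = (-14030*(-3/7250) - 33350) - 18445 = (4209/725 - 33350) - 18445 = -24174541/725 - 18445 = -37547166/725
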